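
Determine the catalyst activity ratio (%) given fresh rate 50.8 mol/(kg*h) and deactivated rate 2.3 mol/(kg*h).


Activity (%) = (rate_used / rate_fresh) * 100
rate_used = 2.3, rate_fresh = 50.8
= (2.3 / 50.8) * 100
= 0.04528 * 100 = 4.528

4.528 %


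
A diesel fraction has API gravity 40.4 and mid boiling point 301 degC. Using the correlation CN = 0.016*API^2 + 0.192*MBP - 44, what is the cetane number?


CN = 0.016 * 40.4^2 + 0.192 * 301 - 44
CN = 26.11456 + 57.792 - 44 = 39.90656

39.90656


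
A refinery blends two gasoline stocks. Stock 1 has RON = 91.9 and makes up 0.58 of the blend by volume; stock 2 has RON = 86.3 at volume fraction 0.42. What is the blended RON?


Linear blending: RON_blend = sum(vi * RONi)
Contribution 1: 0.58 * 91.9 = 53.302
Contribution 2: 0.42 * 86.3 = 36.246
RON_blend = 53.302 + 36.246 = 89.548

89.548


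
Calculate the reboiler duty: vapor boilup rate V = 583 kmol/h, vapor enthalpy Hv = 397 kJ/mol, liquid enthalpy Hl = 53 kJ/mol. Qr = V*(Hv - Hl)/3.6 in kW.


Qr = 583 * (397 - 53) / 3.6 = 583 * 344 / 3.6 = 55710

55710 kW


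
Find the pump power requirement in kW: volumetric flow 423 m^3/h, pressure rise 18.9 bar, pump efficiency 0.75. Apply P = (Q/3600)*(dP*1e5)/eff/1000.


Q = 423 / 3600 = 0.1175 m^3/s
P = 0.1175 * (18.9 * 1e5) / 0.75 / 1000 = 296.1

296.1 kW


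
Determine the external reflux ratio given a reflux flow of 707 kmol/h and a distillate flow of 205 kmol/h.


Reflux ratio definition: R = L / D (liquid returned / distillate withdrawn)
L = 707 kmol/h, D = 205 kmol/h
R = 707 / 205 = 3.449

3.449


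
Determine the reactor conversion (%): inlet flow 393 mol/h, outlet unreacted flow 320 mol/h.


X = (F_in - F_out) / F_in * 100
Moles reacted = 393 - 320 = 73
X = 73 / 393 * 100
= 0.1858 * 100
= 18.58 %

18.58 %


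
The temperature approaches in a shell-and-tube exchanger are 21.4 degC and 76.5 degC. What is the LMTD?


LMTD = (dT1 - dT2) / ln(dT1/dT2)
= (21.4 - 76.5) / ln(21.4 / 76.5) = -55.1 / -1.2739 = 43.25

43.25 degC


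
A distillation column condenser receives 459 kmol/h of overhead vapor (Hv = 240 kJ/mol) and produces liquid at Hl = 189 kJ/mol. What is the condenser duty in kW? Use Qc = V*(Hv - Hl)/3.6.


Qc = 459 * (240 - 189) / 3.6 = 459 * 51 / 3.6 = 6502

6502 kW


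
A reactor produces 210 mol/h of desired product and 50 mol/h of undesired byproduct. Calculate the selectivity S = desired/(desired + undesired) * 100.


Selectivity = desired / (desired + undesired) * 100
Total products = 210 + 50 = 260 mol/h
S = 210 / 260 * 100
= 0.8077 * 100
= 80.77 %

80.77 %


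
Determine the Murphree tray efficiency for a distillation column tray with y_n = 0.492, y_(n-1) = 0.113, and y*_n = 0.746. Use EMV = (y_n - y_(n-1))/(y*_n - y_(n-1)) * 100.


Murphree vapor efficiency: EMV = (y_n - y_(n-1)) / (y*_n - y_(n-1)) * 100
EMV = (0.492 - 0.113) / (0.746 - 0.113) * 100 = 0.379 / 0.633 * 100 = 59.87

59.87 %


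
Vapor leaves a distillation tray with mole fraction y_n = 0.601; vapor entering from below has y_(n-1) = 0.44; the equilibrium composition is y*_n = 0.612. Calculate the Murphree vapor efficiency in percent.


Murphree vapor efficiency: EMV = (y_n - y_(n-1)) / (y*_n - y_(n-1)) * 100
EMV = (0.601 - 0.44) / (0.612 - 0.44) * 100 = 0.161 / 0.172 * 100 = 93.60

93.60 %


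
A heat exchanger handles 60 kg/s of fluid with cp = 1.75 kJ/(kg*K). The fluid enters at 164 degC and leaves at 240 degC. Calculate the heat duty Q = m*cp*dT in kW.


Q = m_dot * cp * delta_T
delta_T = 240 - 164 = 76 K
Q = 60 * 1.75 * 76
= 105 * 76
= 7980 kW

7980 kW


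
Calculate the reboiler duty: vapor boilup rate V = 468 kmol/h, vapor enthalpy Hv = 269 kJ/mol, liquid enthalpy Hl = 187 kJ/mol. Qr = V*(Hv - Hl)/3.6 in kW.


Qr = 468 * (269 - 187) / 3.6 = 468 * 82 / 3.6 = 10660

10660 kW


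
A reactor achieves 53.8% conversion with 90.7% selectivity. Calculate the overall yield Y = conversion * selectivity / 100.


Overall yield = conversion (%) * selectivity (%) / 100
Conversion = 53.8%, Selectivity = 90.7%
Y = 53.8 * 90.7 / 100
= 48.7966 %

48.7966 %


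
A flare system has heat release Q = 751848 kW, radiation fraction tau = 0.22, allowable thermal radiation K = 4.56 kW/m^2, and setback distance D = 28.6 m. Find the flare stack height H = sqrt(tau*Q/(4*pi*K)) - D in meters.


tau*Q/(4*pi*K) = 0.22 * 751848 / (4 * pi * 4.56) = 2886.54
sqrt(2886.54) = 53.7265
H = 53.7265 - 28.6 = 25.13

25.13 m


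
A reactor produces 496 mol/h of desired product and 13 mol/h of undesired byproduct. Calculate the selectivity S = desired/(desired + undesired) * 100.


Selectivity = desired / (desired + undesired) * 100
Total products = 496 + 13 = 509 mol/h
S = 496 / 509 * 100
= 0.9745 * 100
= 97.45 %

97.45 %


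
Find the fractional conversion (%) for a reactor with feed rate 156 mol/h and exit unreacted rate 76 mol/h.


X = (F_in - F_out) / F_in * 100
Moles reacted = 156 - 76 = 80
X = 80 / 156 * 100
= 0.5128 * 100
= 51.28 %

51.28 %


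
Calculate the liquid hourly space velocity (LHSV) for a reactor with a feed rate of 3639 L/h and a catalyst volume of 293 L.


LHSV = volumetric feed rate / catalyst volume
= 3639 L/h / 293 L
= 12.42 h^-1

12.42 h^-1


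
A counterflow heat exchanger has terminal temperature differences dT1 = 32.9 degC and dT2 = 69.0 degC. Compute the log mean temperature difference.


LMTD = (dT1 - dT2) / ln(dT1/dT2)
= (32.9 - 69.0) / ln(32.9 / 69.0) = -36.1 / -0.740634 = 48.74

48.74 degC


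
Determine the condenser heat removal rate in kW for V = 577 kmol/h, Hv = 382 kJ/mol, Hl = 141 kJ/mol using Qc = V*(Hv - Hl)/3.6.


Qc = 577 * (382 - 141) / 3.6 = 577 * 241 / 3.6 = 38630

38630 kW


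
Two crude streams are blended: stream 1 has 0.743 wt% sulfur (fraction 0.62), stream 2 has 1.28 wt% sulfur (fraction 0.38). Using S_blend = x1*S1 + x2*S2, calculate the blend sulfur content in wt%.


Linear sulfur blending: S_blend = x1*S1 + x2*S2
Contribution 1: 0.62 * 0.743 = 0.46066 wt%
Contribution 2: 0.38 * 1.28 = 0.4864 wt%
S_blend = 0.46066 + 0.4864 = 0.94706

0.94706 wt%


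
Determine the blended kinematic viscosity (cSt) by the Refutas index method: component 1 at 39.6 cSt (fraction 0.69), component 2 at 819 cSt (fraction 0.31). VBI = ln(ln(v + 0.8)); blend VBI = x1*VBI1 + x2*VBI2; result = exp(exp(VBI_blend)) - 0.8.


Refutas method: VBN_i = 14.534*ln(ln(visc_i + 0.8)) + 10.975, blended linearly by mass fraction; since VBN is linear in VBI_i = ln(ln(visc_i + 0.8)) and the fractions sum to 1, blend VBI directly: visc = exp(exp(VBI_blend)) - 0.8
VBI_1 = ln(ln(39.6 + 0.8)) = 1.30802
VBI_2 = ln(ln(819 + 0.8)) = 1.90346
VBI_blend = 0.69 * 1.30802 + 0.31 * 1.90346 = 1.49261
visc_blend = exp(exp(1.49261)) - 0.8 = 84.71

84.71 cSt


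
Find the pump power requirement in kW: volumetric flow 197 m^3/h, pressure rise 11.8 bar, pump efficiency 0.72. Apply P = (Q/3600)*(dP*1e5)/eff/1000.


Q = 197 / 3600 = 0.0547222 m^3/s
P = 0.0547222 * (11.8 * 1e5) / 0.72 / 1000 = 89.68

89.68 kW


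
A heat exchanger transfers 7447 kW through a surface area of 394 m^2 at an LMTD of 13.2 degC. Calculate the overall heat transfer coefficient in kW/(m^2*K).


From Q = U*A*LMTD, U = Q / (A * LMTD)
U = 7447 / (394 * 13.2) = 7447 / 5200.8 = 1.432

1.432 kW/(m^2*K)


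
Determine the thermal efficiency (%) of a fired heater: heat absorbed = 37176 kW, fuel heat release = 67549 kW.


Furnace efficiency = Q_absorbed / Q_fuel * 100
= 37176 / 67549 * 100 = 55.04

55.04 %


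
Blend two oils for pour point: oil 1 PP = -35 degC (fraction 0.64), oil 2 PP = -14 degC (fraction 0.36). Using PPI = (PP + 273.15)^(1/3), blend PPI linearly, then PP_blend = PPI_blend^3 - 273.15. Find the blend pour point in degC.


PPI_1 = (-35 + 273.15)^(1/3) = 6.198456
PPI_2 = (-14 + 273.15)^(1/3) = 6.375541
PPI_blend = 0.64 * 6.198456 + 0.36 * 6.375541 = 6.262207
PP_blend = 6.262207^3 - 273.15 = 245.5739 - 273.15 = -27.58

-27.58 degC


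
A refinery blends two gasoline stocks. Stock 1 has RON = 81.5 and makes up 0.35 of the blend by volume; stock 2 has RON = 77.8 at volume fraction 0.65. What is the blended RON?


Linear blending: RON_blend = sum(vi * RONi)
Contribution 1: 0.35 * 81.5 = 28.525
Contribution 2: 0.65 * 77.8 = 50.57
RON_blend = 28.525 + 50.57 = 79.095

79.095


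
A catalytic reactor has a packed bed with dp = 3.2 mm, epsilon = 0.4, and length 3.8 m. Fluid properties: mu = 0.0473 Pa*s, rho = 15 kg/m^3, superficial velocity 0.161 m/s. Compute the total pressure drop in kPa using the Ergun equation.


dp = 3.2 mm = 0.0032 m
Viscous term = 150*0.0473*0.161*(1-0.4)^2 / (0.0032^2*0.4^3) = 627481
Inertial term = 1.75*15*0.161^2*(1-0.4) / (0.0032*0.4^3) = 1993.44
dP/L = 627481 + 1993.44 = 629474 Pa/m
dP = 629474 * 3.8 / 1000 = 2392 kPa

2392 kPa


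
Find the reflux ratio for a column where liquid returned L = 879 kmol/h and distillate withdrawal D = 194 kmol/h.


Reflux ratio definition: R = L / D (liquid returned / distillate withdrawn)
L = 879 kmol/h, D = 194 kmol/h
R = 879 / 194 = 4.531

4.531


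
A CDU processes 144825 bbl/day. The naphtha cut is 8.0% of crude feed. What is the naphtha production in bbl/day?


Crude throughput = 144825 bbl/day
Fraction yield = 8.0%
yield = throughput * fraction / 100
yield = 144825 * 8.0 / 100 = 11586

11586 bbl/day


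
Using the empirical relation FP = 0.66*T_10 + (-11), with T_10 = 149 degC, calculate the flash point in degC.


FP = 0.66 * 149 + (-11) = 87.34

87.34 degC


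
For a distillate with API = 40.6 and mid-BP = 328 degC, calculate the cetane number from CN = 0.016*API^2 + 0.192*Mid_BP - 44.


CN = 0.016 * 40.6^2 + 0.192 * 328 - 44
CN = 26.37376 + 62.976 - 44 = 45.34976

45.34976


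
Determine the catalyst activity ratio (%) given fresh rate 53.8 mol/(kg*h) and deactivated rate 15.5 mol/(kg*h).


Activity (%) = (rate_used / rate_fresh) * 100
rate_used = 15.5, rate_fresh = 53.8
= (15.5 / 53.8) * 100
= 0.2881 * 100 = 28.81

28.81 %


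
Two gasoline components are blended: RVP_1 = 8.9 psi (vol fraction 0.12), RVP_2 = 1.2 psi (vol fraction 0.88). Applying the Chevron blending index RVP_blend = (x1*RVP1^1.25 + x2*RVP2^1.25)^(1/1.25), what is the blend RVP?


Chevron index: RVP_blend = (sum xi*RVPi^1.25)^(1/1.25)
RVP^1.25 terms: 0.12 * 8.9^1.25 + 0.88 * 1.2^1.25 = 2.94992
RVP_blend = 2.94992^(1/1.25) = 2.376

2.376 psi


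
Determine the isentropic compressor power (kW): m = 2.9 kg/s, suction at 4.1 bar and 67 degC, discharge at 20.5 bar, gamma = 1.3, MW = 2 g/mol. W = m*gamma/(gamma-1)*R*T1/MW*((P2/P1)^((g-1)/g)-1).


Isentropic work: W = m*(gamma/(gamma-1))*(R*T1/MW)*((P2/P1)^((gamma-1)/gamma) - 1)
T1 = 67 + 273.15 = 340.15 K
Pressure ratio = 20.5 / 4.1 = 5
Exponent = (1.3 - 1)/1.3 = 0.230769
(P2/P1)^exp - 1 = 5^0.230769 - 1 = 0.449775
W = 2.9 * 1.3 / 0.3 * 8.314 * 340.15 / 2 * 0.449775 = 7992

7992 kW


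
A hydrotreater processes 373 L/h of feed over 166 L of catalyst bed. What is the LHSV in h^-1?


LHSV = volumetric feed rate / catalyst volume
= 373 L/h / 166 L
= 2.247 h^-1

2.247 h^-1


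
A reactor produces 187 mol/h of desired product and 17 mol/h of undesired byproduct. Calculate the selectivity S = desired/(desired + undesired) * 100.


Selectivity = desired / (desired + undesired) * 100
Total products = 187 + 17 = 204 mol/h
S = 187 / 204 * 100
= 0.9167 * 100
= 91.67 %

91.67 %


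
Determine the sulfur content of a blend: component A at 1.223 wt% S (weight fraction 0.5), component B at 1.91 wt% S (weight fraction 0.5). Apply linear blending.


Linear sulfur blending: S_blend = x1*S1 + x2*S2
Contribution 1: 0.5 * 1.223 = 0.6115 wt%
Contribution 2: 0.5 * 1.91 = 0.955 wt%
S_blend = 0.6115 + 0.955 = 1.5665

1.5665 wt%


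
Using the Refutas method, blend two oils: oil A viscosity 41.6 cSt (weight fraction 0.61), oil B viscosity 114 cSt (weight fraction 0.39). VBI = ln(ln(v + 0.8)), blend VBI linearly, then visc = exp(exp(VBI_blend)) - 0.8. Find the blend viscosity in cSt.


Refutas method: VBN_i = 14.534*ln(ln(visc_i + 0.8)) + 10.975, blended linearly by mass fraction; since VBN is linear in VBI_i = ln(ln(visc_i + 0.8)) and the fractions sum to 1, blend VBI directly: visc = exp(exp(VBI_blend)) - 0.8
VBI_1 = ln(ln(41.6 + 0.8)) = 1.321
VBI_2 = ln(ln(114 + 0.8)) = 1.55671
VBI_blend = 0.61 * 1.321 + 0.39 * 1.55671 = 1.41293
visc_blend = exp(exp(1.41293)) - 0.8 = 60.02

60.02 cSt


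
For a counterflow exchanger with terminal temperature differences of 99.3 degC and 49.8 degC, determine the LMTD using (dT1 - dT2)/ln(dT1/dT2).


LMTD = (dT1 - dT2) / ln(dT1/dT2)
= (99.3 - 49.8) / ln(99.3 / 49.8) = 49.5 / 0.690131 = 71.73

71.73 degC


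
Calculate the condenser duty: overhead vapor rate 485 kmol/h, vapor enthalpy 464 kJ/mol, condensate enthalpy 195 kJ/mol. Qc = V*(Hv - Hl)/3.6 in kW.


Qc = 485 * (464 - 195) / 3.6 = 485 * 269 / 3.6 = 36240

36240 kW


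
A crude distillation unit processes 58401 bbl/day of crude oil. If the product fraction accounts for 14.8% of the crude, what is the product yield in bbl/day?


Crude throughput = 58401 bbl/day
Fraction yield = 14.8%
yield = throughput * fraction / 100
yield = 58401 * 14.8 / 100 = 8643.348

8643.348 bbl/day


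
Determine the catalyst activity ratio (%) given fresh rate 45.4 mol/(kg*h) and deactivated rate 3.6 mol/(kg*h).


Activity (%) = (rate_used / rate_fresh) * 100
rate_used = 3.6, rate_fresh = 45.4
= (3.6 / 45.4) * 100
= 0.07930 * 100 = 7.930

7.930 %


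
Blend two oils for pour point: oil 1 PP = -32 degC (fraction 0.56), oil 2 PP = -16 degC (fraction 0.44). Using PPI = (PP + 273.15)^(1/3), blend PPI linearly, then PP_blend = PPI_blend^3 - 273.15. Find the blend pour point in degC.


PPI_1 = (-32 + 273.15)^(1/3) = 6.224375
PPI_2 = (-16 + 273.15)^(1/3) = 6.359098
PPI_blend = 0.56 * 6.224375 + 0.44 * 6.359098 = 6.283653
PP_blend = 6.283653^3 - 273.15 = 248.1056 - 273.15 = -25.04

-25.04 degC


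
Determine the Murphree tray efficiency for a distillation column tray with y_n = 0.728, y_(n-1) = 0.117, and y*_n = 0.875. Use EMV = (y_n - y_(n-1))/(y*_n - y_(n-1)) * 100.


Murphree vapor efficiency: EMV = (y_n - y_(n-1)) / (y*_n - y_(n-1)) * 100
EMV = (0.728 - 0.117) / (0.875 - 0.117) * 100 = 0.611 / 0.758 * 100 = 80.61

80.61 %


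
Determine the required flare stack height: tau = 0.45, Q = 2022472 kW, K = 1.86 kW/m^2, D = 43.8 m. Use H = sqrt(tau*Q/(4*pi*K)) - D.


tau*Q/(4*pi*K) = 0.45 * 2022472 / (4 * pi * 1.86) = 38937.9
sqrt(38937.9) = 197.327
H = 197.327 - 43.8 = 153.5

153.5 m


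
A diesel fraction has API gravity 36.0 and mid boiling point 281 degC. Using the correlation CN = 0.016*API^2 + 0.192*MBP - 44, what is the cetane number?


CN = 0.016 * 36.0^2 + 0.192 * 281 - 44
CN = 20.736 + 53.952 - 44 = 30.688

30.688


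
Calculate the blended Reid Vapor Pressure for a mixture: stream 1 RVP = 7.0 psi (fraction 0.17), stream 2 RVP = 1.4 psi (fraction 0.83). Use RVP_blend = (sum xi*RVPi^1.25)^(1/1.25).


Chevron index: RVP_blend = (sum xi*RVPi^1.25)^(1/1.25)
RVP^1.25 terms: 0.17 * 7.0^1.25 + 0.83 * 1.4^1.25 = 3.1996
RVP_blend = 3.1996^(1/1.25) = 2.536

2.536 psi


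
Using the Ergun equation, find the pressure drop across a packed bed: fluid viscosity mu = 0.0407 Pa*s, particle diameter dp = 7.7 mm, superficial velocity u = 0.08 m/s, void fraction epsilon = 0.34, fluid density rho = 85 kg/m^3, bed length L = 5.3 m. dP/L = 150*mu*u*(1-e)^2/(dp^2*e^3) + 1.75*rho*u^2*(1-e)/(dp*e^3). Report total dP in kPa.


dp = 7.7 mm = 0.0077 m
Viscous term = 150*0.0407*0.08*(1-0.34)^2 / (0.0077^2*0.34^3) = 91294.6
Inertial term = 1.75*85*0.08^2*(1-0.34) / (0.0077*0.34^3) = 2076.12
dP/L = 91294.6 + 2076.12 = 93370.7 Pa/m
dP = 93370.7 * 5.3 / 1000 = 494.9 kPa

494.9 kPa


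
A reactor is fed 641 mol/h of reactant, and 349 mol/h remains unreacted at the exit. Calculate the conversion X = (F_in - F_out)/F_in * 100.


X = (F_in - F_out) / F_in * 100
Moles reacted = 641 - 349 = 292
X = 292 / 641 * 100
= 0.4555 * 100
= 45.55 %

45.55 %


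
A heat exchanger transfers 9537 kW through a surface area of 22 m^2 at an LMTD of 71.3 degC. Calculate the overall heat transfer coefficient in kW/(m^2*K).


From Q = U*A*LMTD, U = Q / (A * LMTD)
U = 9537 / (22 * 71.3) = 9537 / 1568.6 = 6.080

6.080 kW/(m^2*K)


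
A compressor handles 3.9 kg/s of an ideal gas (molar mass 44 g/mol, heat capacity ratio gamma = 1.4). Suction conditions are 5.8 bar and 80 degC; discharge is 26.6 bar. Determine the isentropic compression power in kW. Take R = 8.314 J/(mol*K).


Isentropic work: W = m*(gamma/(gamma-1))*(R*T1/MW)*((P2/P1)^((gamma-1)/gamma) - 1)
T1 = 80 + 273.15 = 353.15 K
Pressure ratio = 26.6 / 5.8 = 4.58621
Exponent = (1.4 - 1)/1.4 = 0.285714
(P2/P1)^exp - 1 = 4.58621^0.285714 - 1 = 0.545207
W = 3.9 * 1.4 / 0.4 * 8.314 * 353.15 / 44 * 0.545207 = 496.6

496.6 kW


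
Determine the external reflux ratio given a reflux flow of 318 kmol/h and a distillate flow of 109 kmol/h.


Reflux ratio definition: R = L / D (liquid returned / distillate withdrawn)
L = 318 kmol/h, D = 109 kmol/h
R = 318 / 109 = 2.917

2.917


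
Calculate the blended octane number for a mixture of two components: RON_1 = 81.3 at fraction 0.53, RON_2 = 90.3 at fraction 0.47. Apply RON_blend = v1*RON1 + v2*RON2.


Linear blending: RON_blend = sum(vi * RONi)
Contribution 1: 0.53 * 81.3 = 43.089
Contribution 2: 0.47 * 90.3 = 42.441
RON_blend = 43.089 + 42.441 = 85.53

85.53


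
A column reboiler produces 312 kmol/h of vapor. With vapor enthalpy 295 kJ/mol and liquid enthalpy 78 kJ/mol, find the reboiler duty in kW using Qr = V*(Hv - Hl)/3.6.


Qr = 312 * (295 - 78) / 3.6 = 312 * 217 / 3.6 = 18810

18810 kW


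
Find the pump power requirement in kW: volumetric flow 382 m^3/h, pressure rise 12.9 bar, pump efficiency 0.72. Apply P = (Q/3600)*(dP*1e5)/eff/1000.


Q = 382 / 3600 = 0.106111 m^3/s
P = 0.106111 * (12.9 * 1e5) / 0.72 / 1000 = 190.1

190.1 kW


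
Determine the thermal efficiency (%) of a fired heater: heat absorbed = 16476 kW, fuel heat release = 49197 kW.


Furnace efficiency = Q_absorbed / Q_fuel * 100
= 16476 / 49197 * 100 = 33.49

33.49 %


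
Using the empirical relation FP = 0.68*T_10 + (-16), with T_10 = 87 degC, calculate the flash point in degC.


FP = 0.68 * 87 + (-16) = 43.16

43.16 degC


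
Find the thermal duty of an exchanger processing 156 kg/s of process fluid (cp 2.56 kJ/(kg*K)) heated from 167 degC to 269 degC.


Q = m_dot * cp * delta_T
delta_T = 269 - 167 = 102 K
Q = 156 * 2.56 * 102
= 399.36 * 102
= 40734.72 kW

40734.72 kW


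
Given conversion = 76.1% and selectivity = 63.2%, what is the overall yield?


Overall yield = conversion (%) * selectivity (%) / 100
Conversion = 76.1%, Selectivity = 63.2%
Y = 76.1 * 63.2 / 100
= 48.0952 %

48.0952 %


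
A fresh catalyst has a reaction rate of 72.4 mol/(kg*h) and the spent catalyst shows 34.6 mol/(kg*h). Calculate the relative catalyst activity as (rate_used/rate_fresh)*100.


Activity (%) = (rate_used / rate_fresh) * 100
rate_used = 34.6, rate_fresh = 72.4
= (34.6 / 72.4) * 100
= 0.4779 * 100 = 47.79

47.79 %


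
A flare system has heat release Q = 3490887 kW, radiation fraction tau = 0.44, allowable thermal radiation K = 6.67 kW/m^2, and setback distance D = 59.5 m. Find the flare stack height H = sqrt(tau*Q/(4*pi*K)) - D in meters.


tau*Q/(4*pi*K) = 0.44 * 3490887 / (4 * pi * 6.67) = 18325.4
sqrt(18325.4) = 135.371
H = 135.371 - 59.5 = 75.87

75.87 m


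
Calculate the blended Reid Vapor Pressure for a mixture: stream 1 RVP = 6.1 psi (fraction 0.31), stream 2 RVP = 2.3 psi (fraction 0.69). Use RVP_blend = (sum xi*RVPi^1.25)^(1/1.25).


Chevron index: RVP_blend = (sum xi*RVPi^1.25)^(1/1.25)
RVP^1.25 terms: 0.31 * 6.1^1.25 + 0.69 * 2.3^1.25 = 4.92621
RVP_blend = 4.92621^(1/1.25) = 3.581

3.581 psi


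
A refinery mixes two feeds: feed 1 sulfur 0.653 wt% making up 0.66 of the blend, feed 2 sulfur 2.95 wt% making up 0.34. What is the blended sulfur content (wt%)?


Linear sulfur blending: S_blend = x1*S1 + x2*S2
Contribution 1: 0.66 * 0.653 = 0.43098 wt%
Contribution 2: 0.34 * 2.95 = 1.003 wt%
S_blend = 0.43098 + 1.003 = 1.43398

1.43398 wt%


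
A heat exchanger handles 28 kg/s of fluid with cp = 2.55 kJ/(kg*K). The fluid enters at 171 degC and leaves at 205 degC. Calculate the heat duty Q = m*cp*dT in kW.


Q = m_dot * cp * delta_T
delta_T = 205 - 171 = 34 K
Q = 28 * 2.55 * 34
= 71.4 * 34
= 2427.6 kW

2427.6 kW


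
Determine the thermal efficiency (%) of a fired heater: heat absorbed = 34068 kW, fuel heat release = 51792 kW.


Furnace efficiency = Q_absorbed / Q_fuel * 100
= 34068 / 51792 * 100 = 65.78

65.78 %


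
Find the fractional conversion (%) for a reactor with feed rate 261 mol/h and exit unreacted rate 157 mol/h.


X = (F_in - F_out) / F_in * 100
Moles reacted = 261 - 157 = 104
X = 104 / 261 * 100
= 0.3985 * 100
= 39.85 %

39.85 %


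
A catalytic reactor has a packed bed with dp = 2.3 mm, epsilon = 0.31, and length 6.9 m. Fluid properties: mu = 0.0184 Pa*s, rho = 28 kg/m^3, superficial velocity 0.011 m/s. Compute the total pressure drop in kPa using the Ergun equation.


dp = 2.3 mm = 0.0023 m
Viscous term = 150*0.0184*0.011*(1-0.31)^2 / (0.0023^2*0.31^3) = 91719
Inertial term = 1.75*28*0.011^2*(1-0.31) / (0.0023*0.31^3) = 59.706
dP/L = 91719 + 59.706 = 91778.7 Pa/m
dP = 91778.7 * 6.9 / 1000 = 633.3 kPa

633.3 kPa


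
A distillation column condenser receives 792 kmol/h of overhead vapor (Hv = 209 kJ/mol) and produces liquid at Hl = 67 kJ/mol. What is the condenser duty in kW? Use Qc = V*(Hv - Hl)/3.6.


Qc = 792 * (209 - 67) / 3.6 = 792 * 142 / 3.6 = 31240

31240 kW


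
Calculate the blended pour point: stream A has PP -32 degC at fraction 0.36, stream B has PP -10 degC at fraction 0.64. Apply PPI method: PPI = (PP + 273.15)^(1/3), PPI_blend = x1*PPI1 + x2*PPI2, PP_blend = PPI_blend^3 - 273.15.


PPI_1 = (-32 + 273.15)^(1/3) = 6.224375
PPI_2 = (-10 + 273.15)^(1/3) = 6.408176
PPI_blend = 0.36 * 6.224375 + 0.64 * 6.408176 = 6.342008
PP_blend = 6.342008^3 - 273.15 = 255.0823 - 273.15 = -18.07

-18.07 degC


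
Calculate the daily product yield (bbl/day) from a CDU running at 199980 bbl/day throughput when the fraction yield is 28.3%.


Crude throughput = 199980 bbl/day
Fraction yield = 28.3%
yield = throughput * fraction / 100
yield = 199980 * 28.3 / 100 = 56594.34

56594.34 bbl/day


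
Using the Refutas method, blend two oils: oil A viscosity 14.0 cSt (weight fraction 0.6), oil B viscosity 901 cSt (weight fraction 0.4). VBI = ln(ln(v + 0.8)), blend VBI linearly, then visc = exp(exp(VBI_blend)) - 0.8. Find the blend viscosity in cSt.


Refutas method: VBN_i = 14.534*ln(ln(visc_i + 0.8)) + 10.975, blended linearly by mass fraction; since VBN is linear in VBI_i = ln(ln(visc_i + 0.8)) and the fractions sum to 1, blend VBI directly: visc = exp(exp(VBI_blend)) - 0.8
VBI_1 = ln(ln(14.0 + 0.8)) = 0.99126
VBI_2 = ln(ln(901 + 0.8)) = 1.91757
VBI_blend = 0.6 * 0.99126 + 0.4 * 1.91757 = 1.36178
visc_blend = exp(exp(1.36178)) - 0.8 = 48.76

48.76 cSt


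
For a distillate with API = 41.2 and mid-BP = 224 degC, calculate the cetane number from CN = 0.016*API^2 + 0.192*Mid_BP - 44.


CN = 0.016 * 41.2^2 + 0.192 * 224 - 44
CN = 27.15904 + 43.008 - 44 = 26.16704

26.16704


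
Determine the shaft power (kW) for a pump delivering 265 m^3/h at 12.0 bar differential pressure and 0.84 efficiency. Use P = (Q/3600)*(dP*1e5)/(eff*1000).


Q = 265 / 3600 = 0.0736111 m^3/s
P = 0.0736111 * (12.0 * 1e5) / 0.84 / 1000 = 105.2

105.2 kW


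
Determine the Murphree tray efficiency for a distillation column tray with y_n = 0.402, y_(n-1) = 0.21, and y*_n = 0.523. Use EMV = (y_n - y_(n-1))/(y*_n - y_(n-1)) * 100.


Murphree vapor efficiency: EMV = (y_n - y_(n-1)) / (y*_n - y_(n-1)) * 100
EMV = (0.402 - 0.21) / (0.523 - 0.21) * 100 = 0.192 / 0.313 * 100 = 61.34

61.34 %


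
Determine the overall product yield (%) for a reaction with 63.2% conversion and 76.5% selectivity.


Overall yield = conversion (%) * selectivity (%) / 100
Conversion = 63.2%, Selectivity = 76.5%
Y = 63.2 * 76.5 / 100
= 48.348 %

48.348 %


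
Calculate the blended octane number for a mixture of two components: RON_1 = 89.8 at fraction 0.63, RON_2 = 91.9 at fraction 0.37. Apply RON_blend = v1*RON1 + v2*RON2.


Linear blending: RON_blend = sum(vi * RONi)
Contribution 1: 0.63 * 89.8 = 56.574
Contribution 2: 0.37 * 91.9 = 34.003
RON_blend = 56.574 + 34.003 = 90.577

90.577


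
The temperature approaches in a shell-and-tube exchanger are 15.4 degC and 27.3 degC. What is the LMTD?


LMTD = (dT1 - dT2) / ln(dT1/dT2)
= (15.4 - 27.3) / ln(15.4 / 27.3) = -11.9 / -0.572519 = 20.79

20.79 degC


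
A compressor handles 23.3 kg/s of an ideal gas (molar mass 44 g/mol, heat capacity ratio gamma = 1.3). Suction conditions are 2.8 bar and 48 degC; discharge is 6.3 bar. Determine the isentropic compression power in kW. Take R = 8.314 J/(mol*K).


Isentropic work: W = m*(gamma/(gamma-1))*(R*T1/MW)*((P2/P1)^((gamma-1)/gamma) - 1)
T1 = 48 + 273.15 = 321.15 K
Pressure ratio = 6.3 / 2.8 = 2.25
Exponent = (1.3 - 1)/1.3 = 0.230769
(P2/P1)^exp - 1 = 2.25^0.230769 - 1 = 0.205793
W = 23.3 * 1.3 / 0.3 * 8.314 * 321.15 / 44 * 0.205793 = 1261

1261 kW


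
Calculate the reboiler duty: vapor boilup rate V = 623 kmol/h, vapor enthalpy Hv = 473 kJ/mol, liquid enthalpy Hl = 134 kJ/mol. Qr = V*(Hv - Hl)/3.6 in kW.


Qr = 623 * (473 - 134) / 3.6 = 623 * 339 / 3.6 = 58670

58670 kW


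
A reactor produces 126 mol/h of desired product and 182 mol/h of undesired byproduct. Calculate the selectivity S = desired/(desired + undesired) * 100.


Selectivity = desired / (desired + undesired) * 100
Total products = 126 + 182 = 308 mol/h
S = 126 / 308 * 100
= 0.4091 * 100
= 40.91 %

40.91 %


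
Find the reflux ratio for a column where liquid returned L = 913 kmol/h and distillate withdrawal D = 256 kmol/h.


Reflux ratio definition: R = L / D (liquid returned / distillate withdrawn)
L = 913 kmol/h, D = 256 kmol/h
R = 913 / 256 = 3.566

3.566


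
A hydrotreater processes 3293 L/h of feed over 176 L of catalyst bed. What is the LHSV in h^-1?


LHSV = volumetric feed rate / catalyst volume
= 3293 L/h / 176 L
= 18.71 h^-1

18.71 h^-1


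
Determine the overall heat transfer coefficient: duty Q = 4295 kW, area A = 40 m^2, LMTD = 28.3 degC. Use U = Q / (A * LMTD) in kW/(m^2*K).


From Q = U*A*LMTD, U = Q / (A * LMTD)
U = 4295 / (40 * 28.3) = 4295 / 1132 = 3.794

3.794 kW/(m^2*K)


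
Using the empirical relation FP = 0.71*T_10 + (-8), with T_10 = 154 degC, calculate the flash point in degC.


FP = 0.71 * 154 + (-8) = 101.34

101.34 degC


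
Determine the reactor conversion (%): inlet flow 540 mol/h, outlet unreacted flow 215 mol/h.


X = (F_in - F_out) / F_in * 100
Moles reacted = 540 - 215 = 325
X = 325 / 540 * 100
= 0.6019 * 100
= 60.19 %

60.19 %


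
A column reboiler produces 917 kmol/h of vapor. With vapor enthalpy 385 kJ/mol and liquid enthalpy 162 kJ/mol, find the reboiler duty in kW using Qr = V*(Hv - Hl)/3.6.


Qr = 917 * (385 - 162) / 3.6 = 917 * 223 / 3.6 = 56800

56800 kW


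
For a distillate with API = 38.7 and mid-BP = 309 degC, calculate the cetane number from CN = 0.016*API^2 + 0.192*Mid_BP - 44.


CN = 0.016 * 38.7^2 + 0.192 * 309 - 44
CN = 23.96304 + 59.328 - 44 = 39.29104

39.29104


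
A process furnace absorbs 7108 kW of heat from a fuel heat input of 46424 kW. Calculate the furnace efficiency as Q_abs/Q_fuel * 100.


Furnace efficiency = Q_absorbed / Q_fuel * 100
= 7108 / 46424 * 100 = 15.31

15.31 %


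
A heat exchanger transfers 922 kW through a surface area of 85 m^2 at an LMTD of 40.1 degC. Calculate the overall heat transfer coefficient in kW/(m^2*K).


From Q = U*A*LMTD, U = Q / (A * LMTD)
U = 922 / (85 * 40.1) = 922 / 3408.5 = 0.2705

0.2705 kW/(m^2*K)


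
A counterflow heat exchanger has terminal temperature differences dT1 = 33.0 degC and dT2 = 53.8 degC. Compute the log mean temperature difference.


LMTD = (dT1 - dT2) / ln(dT1/dT2)
= (33.0 - 53.8) / ln(33.0 / 53.8) = -20.8 / -0.488766 = 42.56

42.56 degC


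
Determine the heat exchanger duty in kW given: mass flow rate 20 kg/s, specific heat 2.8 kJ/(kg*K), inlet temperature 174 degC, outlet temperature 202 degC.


Q = m_dot * cp * delta_T
delta_T = 202 - 174 = 28 K
Q = 20 * 2.8 * 28
= 56 * 28
= 1568 kW

1568 kW


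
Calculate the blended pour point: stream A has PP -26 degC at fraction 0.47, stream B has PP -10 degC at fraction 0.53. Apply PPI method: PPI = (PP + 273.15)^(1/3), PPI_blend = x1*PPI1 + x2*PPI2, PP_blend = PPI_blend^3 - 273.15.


PPI_1 = (-26 + 273.15)^(1/3) = 6.275575
PPI_2 = (-10 + 273.15)^(1/3) = 6.408176
PPI_blend = 0.47 * 6.275575 + 0.53 * 6.408176 = 6.345854
PP_blend = 6.345854^3 - 273.15 = 255.5467 - 273.15 = -17.6

-17.6 degC


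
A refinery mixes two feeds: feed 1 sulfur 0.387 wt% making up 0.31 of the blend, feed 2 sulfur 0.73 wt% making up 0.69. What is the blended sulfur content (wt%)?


Linear sulfur blending: S_blend = x1*S1 + x2*S2
Contribution 1: 0.31 * 0.387 = 0.11997 wt%
Contribution 2: 0.69 * 0.73 = 0.5037 wt%
S_blend = 0.11997 + 0.5037 = 0.62367

0.62367 wt%


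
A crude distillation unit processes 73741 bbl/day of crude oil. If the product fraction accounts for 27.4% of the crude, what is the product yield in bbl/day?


Crude throughput = 73741 bbl/day
Fraction yield = 27.4%
yield = throughput * fraction / 100
yield = 73741 * 27.4 / 100 = 20205.034

20205.034 bbl/day


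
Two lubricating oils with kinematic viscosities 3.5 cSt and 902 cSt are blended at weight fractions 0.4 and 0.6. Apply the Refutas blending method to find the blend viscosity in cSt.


Refutas method: VBN_i = 14.534*ln(ln(visc_i + 0.8)) + 10.975, blended linearly by mass fraction; since VBN is linear in VBI_i = ln(ln(visc_i + 0.8)) and the fractions sum to 1, blend VBI directly: visc = exp(exp(VBI_blend)) - 0.8
VBI_1 = ln(ln(3.5 + 0.8)) = 0.377487
VBI_2 = ln(ln(902 + 0.8)) = 1.91773
VBI_blend = 0.4 * 0.377487 + 0.6 * 1.91773 = 1.30163
visc_blend = exp(exp(1.30163)) - 0.8 = 38.66

38.66 cSt


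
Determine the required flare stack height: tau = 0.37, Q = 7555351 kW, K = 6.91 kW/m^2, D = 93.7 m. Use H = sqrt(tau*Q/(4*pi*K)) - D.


tau*Q/(4*pi*K) = 0.37 * 7555351 / (4 * pi * 6.91) = 32193.5
sqrt(32193.5) = 179.425
H = 179.425 - 93.7 = 85.73

85.73 m


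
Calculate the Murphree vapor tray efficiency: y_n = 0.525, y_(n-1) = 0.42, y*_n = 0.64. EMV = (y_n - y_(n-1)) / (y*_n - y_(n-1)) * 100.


Murphree vapor efficiency: EMV = (y_n - y_(n-1)) / (y*_n - y_(n-1)) * 100
EMV = (0.525 - 0.42) / (0.64 - 0.42) * 100 = 0.105 / 0.22 * 100 = 47.73

47.73 %


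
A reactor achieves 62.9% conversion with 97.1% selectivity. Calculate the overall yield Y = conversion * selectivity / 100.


Overall yield = conversion (%) * selectivity (%) / 100
Conversion = 62.9%, Selectivity = 97.1%
Y = 62.9 * 97.1 / 100
= 61.0759 %

61.0759 %


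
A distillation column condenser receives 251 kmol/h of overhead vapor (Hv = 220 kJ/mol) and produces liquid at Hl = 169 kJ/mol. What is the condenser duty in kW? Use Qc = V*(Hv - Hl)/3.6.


Qc = 251 * (220 - 169) / 3.6 = 251 * 51 / 3.6 = 3556

3556 kW


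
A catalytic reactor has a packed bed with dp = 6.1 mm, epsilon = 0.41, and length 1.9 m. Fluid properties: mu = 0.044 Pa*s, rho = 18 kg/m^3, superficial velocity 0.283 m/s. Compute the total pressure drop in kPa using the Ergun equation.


dp = 6.1 mm = 0.0061 m
Viscous term = 150*0.044*0.283*(1-0.41)^2 / (0.0061^2*0.41^3) = 253526
Inertial term = 1.75*18*0.283^2*(1-0.41) / (0.0061*0.41^3) = 3540.41
dP/L = 253526 + 3540.41 = 257066 Pa/m
dP = 257066 * 1.9 / 1000 = 488.4 kPa

488.4 kPa


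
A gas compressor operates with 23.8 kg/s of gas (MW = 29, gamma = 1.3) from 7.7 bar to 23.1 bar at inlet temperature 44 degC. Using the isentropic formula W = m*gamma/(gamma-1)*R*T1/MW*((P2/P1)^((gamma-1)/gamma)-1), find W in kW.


Isentropic work: W = m*(gamma/(gamma-1))*(R*T1/MW)*((P2/P1)^((gamma-1)/gamma) - 1)
T1 = 44 + 273.15 = 317.15 K
Pressure ratio = 23.1 / 7.7 = 3
Exponent = (1.3 - 1)/1.3 = 0.230769
(P2/P1)^exp - 1 = 3^0.230769 - 1 = 0.28856
W = 23.8 * 1.3 / 0.3 * 8.314 * 317.15 / 29 * 0.28856 = 2706

2706 kW


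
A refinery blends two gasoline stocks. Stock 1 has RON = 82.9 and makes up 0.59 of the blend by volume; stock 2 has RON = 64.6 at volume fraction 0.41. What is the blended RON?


Linear blending: RON_blend = sum(vi * RONi)
Contribution 1: 0.59 * 82.9 = 48.911
Contribution 2: 0.41 * 64.6 = 26.486
RON_blend = 48.911 + 26.486 = 75.397

75.397


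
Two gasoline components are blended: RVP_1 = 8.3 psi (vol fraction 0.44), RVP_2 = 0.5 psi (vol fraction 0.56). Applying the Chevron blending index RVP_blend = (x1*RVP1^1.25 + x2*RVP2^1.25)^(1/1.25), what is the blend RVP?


Chevron index: RVP_blend = (sum xi*RVPi^1.25)^(1/1.25)
RVP^1.25 terms: 0.44 * 8.3^1.25 + 0.56 * 0.5^1.25 = 6.43415
RVP_blend = 6.43415^(1/1.25) = 4.434

4.434 psi


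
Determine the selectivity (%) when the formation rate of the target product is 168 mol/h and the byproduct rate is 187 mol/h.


Selectivity = desired / (desired + undesired) * 100
Total products = 168 + 187 = 355 mol/h
S = 168 / 355 * 100
= 0.4732 * 100
= 47.32 %

47.32 %


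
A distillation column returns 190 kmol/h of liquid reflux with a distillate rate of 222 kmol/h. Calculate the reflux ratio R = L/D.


Reflux ratio definition: R = L / D (liquid returned / distillate withdrawn)
L = 190 kmol/h, D = 222 kmol/h
R = 190 / 222 = 0.8559

0.8559


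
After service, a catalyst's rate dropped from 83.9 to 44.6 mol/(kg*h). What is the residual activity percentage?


Activity (%) = (rate_used / rate_fresh) * 100
rate_used = 44.6, rate_fresh = 83.9
= (44.6 / 83.9) * 100
= 0.5316 * 100 = 53.16

53.16 %


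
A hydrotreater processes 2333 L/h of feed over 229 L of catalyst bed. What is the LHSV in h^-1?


LHSV = volumetric feed rate / catalyst volume
= 2333 L/h / 229 L
= 10.19 h^-1

10.19 h^-1


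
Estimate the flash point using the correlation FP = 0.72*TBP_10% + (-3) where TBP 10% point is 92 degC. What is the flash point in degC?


FP = 0.72 * 92 + (-3) = 63.24

63.24 degC


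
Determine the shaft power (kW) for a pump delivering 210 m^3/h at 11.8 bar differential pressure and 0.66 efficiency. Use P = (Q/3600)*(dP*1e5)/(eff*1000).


Q = 210 / 3600 = 0.0583333 m^3/s
P = 0.0583333 * (11.8 * 1e5) / 0.66 / 1000 = 104.3

104.3 kW


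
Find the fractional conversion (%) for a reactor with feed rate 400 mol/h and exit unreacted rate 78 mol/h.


X = (F_in - F_out) / F_in * 100
Moles reacted = 400 - 78 = 322
X = 322 / 400 * 100
= 0.8050 * 100
= 80.50 %

80.50 %


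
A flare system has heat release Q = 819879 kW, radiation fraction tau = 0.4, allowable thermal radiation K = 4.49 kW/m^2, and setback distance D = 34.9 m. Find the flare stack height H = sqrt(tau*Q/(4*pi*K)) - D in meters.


tau*Q/(4*pi*K) = 0.4 * 819879 / (4 * pi * 4.49) = 5812.37
sqrt(5812.37) = 76.2389
H = 76.2389 - 34.9 = 41.34

41.34 m


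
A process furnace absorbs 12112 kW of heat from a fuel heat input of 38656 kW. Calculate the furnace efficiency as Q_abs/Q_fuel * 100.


Furnace efficiency = Q_absorbed / Q_fuel * 100
= 12112 / 38656 * 100 = 31.33

31.33 %


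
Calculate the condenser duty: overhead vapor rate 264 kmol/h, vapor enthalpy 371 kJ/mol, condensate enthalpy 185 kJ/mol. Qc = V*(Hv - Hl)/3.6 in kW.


Qc = 264 * (371 - 185) / 3.6 = 264 * 186 / 3.6 = 13640

13640 kW


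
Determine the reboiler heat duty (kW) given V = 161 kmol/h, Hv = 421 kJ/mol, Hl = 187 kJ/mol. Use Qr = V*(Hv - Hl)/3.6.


Qr = 161 * (421 - 187) / 3.6 = 161 * 234 / 3.6 = 10460

10460 kW


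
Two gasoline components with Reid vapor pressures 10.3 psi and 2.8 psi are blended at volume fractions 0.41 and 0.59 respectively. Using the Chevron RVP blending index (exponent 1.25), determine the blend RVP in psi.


Chevron index: RVP_blend = (sum xi*RVPi^1.25)^(1/1.25)
RVP^1.25 terms: 0.41 * 10.3^1.25 + 0.59 * 2.8^1.25 = 9.70235
RVP_blend = 9.70235^(1/1.25) = 6.159

6.159 psi


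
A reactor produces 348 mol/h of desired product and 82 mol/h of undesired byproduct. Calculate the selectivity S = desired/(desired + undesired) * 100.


Selectivity = desired / (desired + undesired) * 100
Total products = 348 + 82 = 430 mol/h
S = 348 / 430 * 100
= 0.8093 * 100
= 80.93 %

80.93 %


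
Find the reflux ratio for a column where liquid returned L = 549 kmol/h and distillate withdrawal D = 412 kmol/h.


Reflux ratio definition: R = L / D (liquid returned / distillate withdrawn)
L = 549 kmol/h, D = 412 kmol/h
R = 549 / 412 = 1.333

1.333


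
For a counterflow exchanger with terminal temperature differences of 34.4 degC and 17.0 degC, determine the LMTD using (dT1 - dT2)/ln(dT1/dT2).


LMTD = (dT1 - dT2) / ln(dT1/dT2)
= (34.4 - 17.0) / ln(34.4 / 17.0) = 17.4 / 0.704843 = 24.69

24.69 degC


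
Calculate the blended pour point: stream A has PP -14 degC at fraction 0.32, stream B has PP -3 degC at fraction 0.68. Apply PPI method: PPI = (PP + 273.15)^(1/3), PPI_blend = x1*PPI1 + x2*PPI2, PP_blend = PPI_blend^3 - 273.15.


PPI_1 = (-14 + 273.15)^(1/3) = 6.375541
PPI_2 = (-3 + 273.15)^(1/3) = 6.464501
PPI_blend = 0.32 * 6.375541 + 0.68 * 6.464501 = 6.436034
PP_blend = 6.436034^3 - 273.15 = 266.5968 - 273.15 = -6.55

-6.55 degC


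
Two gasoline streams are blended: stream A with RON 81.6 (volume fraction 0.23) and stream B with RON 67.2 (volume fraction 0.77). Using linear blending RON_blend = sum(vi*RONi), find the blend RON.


Linear blending: RON_blend = sum(vi * RONi)
Contribution 1: 0.23 * 81.6 = 18.768
Contribution 2: 0.77 * 67.2 = 51.744
RON_blend = 18.768 + 51.744 = 70.512

70.512


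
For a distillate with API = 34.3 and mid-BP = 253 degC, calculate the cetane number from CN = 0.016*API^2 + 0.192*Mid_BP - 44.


CN = 0.016 * 34.3^2 + 0.192 * 253 - 44
CN = 18.82384 + 48.576 - 44 = 23.39984

23.39984


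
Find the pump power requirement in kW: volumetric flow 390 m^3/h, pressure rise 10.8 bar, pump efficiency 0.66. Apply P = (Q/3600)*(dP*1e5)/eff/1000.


Q = 390 / 3600 = 0.108333 m^3/s
P = 0.108333 * (10.8 * 1e5) / 0.66 / 1000 = 177.3

177.3 kW


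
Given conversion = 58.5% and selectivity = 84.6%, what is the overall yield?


Overall yield = conversion (%) * selectivity (%) / 100
Conversion = 58.5%, Selectivity = 84.6%
Y = 58.5 * 84.6 / 100
= 49.491 %

49.491 %


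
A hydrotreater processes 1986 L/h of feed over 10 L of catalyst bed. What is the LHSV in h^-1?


LHSV = volumetric feed rate / catalyst volume
= 1986 L/h / 10 L
= 198.6 h^-1

198.6 h^-1


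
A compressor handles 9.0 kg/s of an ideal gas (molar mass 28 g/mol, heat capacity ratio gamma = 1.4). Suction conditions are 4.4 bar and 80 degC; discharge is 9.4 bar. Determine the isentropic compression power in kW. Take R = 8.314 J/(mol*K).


Isentropic work: W = m*(gamma/(gamma-1))*(R*T1/MW)*((P2/P1)^((gamma-1)/gamma) - 1)
T1 = 80 + 273.15 = 353.15 K
Pressure ratio = 9.4 / 4.4 = 2.13636
Exponent = (1.4 - 1)/1.4 = 0.285714
(P2/P1)^exp - 1 = 2.13636^0.285714 - 1 = 0.242203
W = 9.0 * 1.4 / 0.4 * 8.314 * 353.15 / 28 * 0.242203 = 800.0

800.0 kW


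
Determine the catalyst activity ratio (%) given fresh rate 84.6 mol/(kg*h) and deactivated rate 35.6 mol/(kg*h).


Activity (%) = (rate_used / rate_fresh) * 100
rate_used = 35.6, rate_fresh = 84.6
= (35.6 / 84.6) * 100
= 0.4208 * 100 = 42.08

42.08 %


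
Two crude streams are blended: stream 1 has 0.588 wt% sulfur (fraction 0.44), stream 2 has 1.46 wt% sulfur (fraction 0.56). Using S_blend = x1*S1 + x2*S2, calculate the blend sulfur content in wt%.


Linear sulfur blending: S_blend = x1*S1 + x2*S2
Contribution 1: 0.44 * 0.588 = 0.25872 wt%
Contribution 2: 0.56 * 1.46 = 0.8176 wt%
S_blend = 0.25872 + 0.8176 = 1.07632

1.07632 wt%
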